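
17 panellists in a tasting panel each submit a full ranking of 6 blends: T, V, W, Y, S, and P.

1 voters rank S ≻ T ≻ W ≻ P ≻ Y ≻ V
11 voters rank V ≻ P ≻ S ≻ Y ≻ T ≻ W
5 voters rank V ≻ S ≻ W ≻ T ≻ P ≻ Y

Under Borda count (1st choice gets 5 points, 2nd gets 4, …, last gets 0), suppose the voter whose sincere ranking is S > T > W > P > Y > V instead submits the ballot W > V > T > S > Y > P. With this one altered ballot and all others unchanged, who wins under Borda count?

V

Borda totals with the altered ballot: T 24, V 84, W 20, Y 23, S 55, P 49.
The winner is unchanged: still V.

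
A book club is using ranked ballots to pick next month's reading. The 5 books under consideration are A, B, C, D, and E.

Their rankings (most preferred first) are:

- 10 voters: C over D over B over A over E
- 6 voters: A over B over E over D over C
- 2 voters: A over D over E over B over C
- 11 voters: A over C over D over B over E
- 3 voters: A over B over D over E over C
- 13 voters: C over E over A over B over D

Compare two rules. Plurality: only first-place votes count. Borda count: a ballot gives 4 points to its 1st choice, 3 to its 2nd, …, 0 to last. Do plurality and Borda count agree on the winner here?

Plurality first-place counts: A 22, B 0, C 23, D 0, E 0 → C.
Borda totals: A 124, B 73, C 125, D 70, E 58 → C.
The two rules agree on C.

Yes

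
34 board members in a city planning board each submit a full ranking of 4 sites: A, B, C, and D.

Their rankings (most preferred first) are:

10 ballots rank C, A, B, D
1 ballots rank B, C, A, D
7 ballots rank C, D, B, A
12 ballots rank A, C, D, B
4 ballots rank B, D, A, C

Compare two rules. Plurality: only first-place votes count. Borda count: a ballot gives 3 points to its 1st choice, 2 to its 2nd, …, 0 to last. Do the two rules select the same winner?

Plurality first-place counts: A 12, B 5, C 17, D 0 → C.
Borda totals: A 61, B 32, C 77, D 34 → C.
The two rules agree on C.

Yes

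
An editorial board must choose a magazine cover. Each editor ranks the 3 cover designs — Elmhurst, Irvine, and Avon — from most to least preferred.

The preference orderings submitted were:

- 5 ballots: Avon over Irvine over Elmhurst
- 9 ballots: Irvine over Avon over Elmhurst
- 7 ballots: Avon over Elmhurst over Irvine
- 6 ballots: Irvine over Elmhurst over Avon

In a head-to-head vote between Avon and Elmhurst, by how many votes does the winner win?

Ballots ranking Avon above Elmhurst: 5+9+7 = 21.
Ballots ranking Elmhurst above Avon: 6.
Avon wins 21–6, a margin of 15.

15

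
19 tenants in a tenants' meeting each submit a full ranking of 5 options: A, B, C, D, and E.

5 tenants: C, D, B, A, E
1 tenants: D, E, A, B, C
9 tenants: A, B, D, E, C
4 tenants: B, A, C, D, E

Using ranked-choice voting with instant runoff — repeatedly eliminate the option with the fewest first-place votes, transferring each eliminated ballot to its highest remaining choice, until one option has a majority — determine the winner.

A

Round 1: A 9, C 5, B 4, D 1, E 0. E has the fewest and is eliminated.
Round 2: A 9, C 5, B 4, D 1. D has the fewest and is eliminated.
Round 3: A 10, C 5, B 4. A has a majority.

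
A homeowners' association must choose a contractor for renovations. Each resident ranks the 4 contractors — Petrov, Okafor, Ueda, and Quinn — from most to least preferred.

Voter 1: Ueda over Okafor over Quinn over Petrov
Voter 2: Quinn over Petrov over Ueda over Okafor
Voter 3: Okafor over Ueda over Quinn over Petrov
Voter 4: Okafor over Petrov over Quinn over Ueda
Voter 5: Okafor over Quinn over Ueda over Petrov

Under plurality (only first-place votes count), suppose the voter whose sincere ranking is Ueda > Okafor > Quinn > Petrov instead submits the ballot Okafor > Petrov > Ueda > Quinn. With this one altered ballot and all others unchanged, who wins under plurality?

First-place totals with the altered ballot: Petrov 0, Okafor 4, Ueda 0, Quinn 1.
The winner is unchanged: still Okafor.

Okafor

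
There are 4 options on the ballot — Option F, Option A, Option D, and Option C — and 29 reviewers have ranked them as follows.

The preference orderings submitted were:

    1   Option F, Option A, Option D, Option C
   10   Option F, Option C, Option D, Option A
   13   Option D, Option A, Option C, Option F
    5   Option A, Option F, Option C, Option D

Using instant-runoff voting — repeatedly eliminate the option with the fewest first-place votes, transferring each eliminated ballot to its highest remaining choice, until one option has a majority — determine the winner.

Round 1: Option D 13, Option F 11, Option A 5, Option C 0. Option C has the fewest and is eliminated.
Round 2: Option D 13, Option F 11, Option A 5. Option A has the fewest and is eliminated.
Round 3: Option F 16, Option D 13. Option F has a majority.

Option F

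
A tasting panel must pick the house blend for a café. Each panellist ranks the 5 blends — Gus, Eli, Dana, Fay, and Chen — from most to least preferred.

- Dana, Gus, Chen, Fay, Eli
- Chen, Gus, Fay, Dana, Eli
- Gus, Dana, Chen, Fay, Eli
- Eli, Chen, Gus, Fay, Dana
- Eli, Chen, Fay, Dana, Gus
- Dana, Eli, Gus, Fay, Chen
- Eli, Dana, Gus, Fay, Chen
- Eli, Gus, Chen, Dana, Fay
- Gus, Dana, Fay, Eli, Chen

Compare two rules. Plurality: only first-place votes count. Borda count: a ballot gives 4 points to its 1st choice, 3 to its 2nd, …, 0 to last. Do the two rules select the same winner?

No

Plurality first-place counts: Gus 2, Eli 4, Dana 2, Fay 0, Chen 1 → Eli.
Borda totals: Gus 23, Eli 20, Dana 20, Fay 11, Chen 16 → Gus.
The two rules disagree: plurality picks Eli, Borda picks Gus.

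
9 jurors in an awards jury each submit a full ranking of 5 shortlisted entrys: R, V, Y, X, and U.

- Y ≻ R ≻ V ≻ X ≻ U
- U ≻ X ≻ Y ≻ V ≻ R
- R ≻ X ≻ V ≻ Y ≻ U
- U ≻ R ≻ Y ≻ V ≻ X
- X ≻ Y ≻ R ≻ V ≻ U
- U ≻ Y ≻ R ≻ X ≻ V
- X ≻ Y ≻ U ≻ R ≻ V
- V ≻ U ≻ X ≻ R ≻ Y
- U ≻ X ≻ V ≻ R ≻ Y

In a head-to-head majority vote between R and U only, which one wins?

U

Ballots ranking R above U: 3.
Ballots ranking U above R: 6.
U wins the head-to-head, 6–3.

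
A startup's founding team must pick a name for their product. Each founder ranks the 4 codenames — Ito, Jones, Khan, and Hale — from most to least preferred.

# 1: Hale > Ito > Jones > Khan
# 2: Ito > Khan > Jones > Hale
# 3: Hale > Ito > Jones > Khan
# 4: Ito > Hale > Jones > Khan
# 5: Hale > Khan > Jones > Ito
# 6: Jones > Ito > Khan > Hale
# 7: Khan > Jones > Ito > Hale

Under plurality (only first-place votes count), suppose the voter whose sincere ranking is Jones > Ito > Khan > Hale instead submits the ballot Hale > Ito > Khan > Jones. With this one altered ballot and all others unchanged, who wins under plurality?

Hale

First-place totals with the altered ballot: Ito 2, Jones 0, Khan 1, Hale 4.
The winner is unchanged: still Hale.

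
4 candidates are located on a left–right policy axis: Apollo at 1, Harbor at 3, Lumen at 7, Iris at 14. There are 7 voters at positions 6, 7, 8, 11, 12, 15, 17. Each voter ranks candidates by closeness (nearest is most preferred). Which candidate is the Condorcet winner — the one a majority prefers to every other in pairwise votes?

With single-peaked preferences on a line, the Condorcet winner is the candidate closest to the median voter.
The median voter (position 11) is closest to Iris at 14.
Check: Iris vs Harbor — voters closer to Iris: 4 of 7.

Iris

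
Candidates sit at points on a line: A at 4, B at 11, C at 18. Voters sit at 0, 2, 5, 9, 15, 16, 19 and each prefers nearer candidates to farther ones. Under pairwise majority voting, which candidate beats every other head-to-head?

With single-peaked preferences on a line, the Condorcet winner is the candidate closest to the median voter.
The median voter (position 9) is closest to B at 11.
Check: B vs C — voters closer to B: 4 of 7.

B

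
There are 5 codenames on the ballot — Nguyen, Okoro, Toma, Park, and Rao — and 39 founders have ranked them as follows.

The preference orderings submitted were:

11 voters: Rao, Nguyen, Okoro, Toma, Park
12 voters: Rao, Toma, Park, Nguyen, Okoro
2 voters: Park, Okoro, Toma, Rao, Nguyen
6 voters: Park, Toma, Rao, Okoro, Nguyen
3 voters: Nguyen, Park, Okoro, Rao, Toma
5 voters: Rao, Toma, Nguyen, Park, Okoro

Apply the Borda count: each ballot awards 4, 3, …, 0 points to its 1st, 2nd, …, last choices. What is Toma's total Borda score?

Borda scores:
  Nguyen: 11·3 + 12·1 + 2·0 + 6·0 + 3·4 + 5·2 = 67
  Okoro: 11·2 + 12·0 + 2·3 + 6·1 + 3·2 + 5·0 = 40
  Toma: 11·1 + 12·3 + 2·2 + 6·3 + 3·0 + 5·3 = 84
  Park: 11·0 + 12·2 + 2·4 + 6·4 + 3·3 + 5·1 = 70
  Rao: 11·4 + 12·4 + 2·1 + 6·2 + 3·1 + 5·4 = 129

84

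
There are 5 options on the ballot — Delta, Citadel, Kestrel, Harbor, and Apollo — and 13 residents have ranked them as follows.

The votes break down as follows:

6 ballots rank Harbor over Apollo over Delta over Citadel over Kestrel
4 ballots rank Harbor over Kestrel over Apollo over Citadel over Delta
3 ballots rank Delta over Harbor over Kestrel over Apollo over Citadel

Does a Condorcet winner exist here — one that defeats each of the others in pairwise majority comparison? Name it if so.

Head-to-head results (13 voters total):
Delta vs Citadel: Delta wins 9–4.
Delta vs Kestrel: Delta wins 9–4.
Delta vs Harbor: Harbor wins 10–3.
Delta vs Apollo: Apollo wins 10–3.
Citadel vs Kestrel: Kestrel wins 7–6.
Citadel vs Harbor: Harbor wins 13–0.
Citadel vs Apollo: Apollo wins 13–0.
Kestrel vs Harbor: Harbor wins 13–0.
Kestrel vs Apollo: Kestrel wins 7–6.
Harbor vs Apollo: Harbor wins 13–0.
Harbor beats each rival — Delta (10–3), Citadel (13–0), Kestrel (13–0), Apollo (13–0) — so Harbor is the Condorcet winner.

Harbor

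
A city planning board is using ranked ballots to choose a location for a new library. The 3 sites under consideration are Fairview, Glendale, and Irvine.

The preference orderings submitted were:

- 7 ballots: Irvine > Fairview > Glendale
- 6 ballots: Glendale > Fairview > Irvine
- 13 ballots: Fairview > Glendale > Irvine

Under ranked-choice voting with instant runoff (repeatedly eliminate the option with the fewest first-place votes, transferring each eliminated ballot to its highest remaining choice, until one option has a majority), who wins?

Round 1: Fairview 13, Irvine 7, Glendale 6. Glendale has the fewest and is eliminated.
Round 2: Fairview 19, Irvine 7. Fairview has a majority.

Fairview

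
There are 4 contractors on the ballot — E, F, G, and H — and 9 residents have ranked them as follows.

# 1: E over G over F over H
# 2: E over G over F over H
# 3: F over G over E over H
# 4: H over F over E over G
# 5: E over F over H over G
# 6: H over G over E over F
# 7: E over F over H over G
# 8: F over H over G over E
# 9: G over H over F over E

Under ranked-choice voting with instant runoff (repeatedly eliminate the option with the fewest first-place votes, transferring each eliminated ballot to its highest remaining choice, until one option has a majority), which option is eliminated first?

G

Round 1: E 4, F 2, H 2, G 1. G has the fewest and is eliminated.
Round 2: E 4, H 3, F 2. F has the fewest and is eliminated.
Round 3: E 5, H 4. E has a majority.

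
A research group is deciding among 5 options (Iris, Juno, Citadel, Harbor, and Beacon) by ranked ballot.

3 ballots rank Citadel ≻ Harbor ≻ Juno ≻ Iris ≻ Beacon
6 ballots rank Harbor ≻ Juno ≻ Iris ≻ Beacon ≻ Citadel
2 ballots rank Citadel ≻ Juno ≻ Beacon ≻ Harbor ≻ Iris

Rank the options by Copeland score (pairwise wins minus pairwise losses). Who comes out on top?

Pairwise results:
  Iris vs Juno: Juno wins 11–0.
  Iris vs Citadel: Iris wins 6–5.
  Iris vs Harbor: Harbor wins 11–0.
  Iris vs Beacon: Iris wins 9–2.
  Juno vs Citadel: Juno wins 6–5.
  Juno vs Harbor: Harbor wins 9–2.
  Juno vs Beacon: Juno wins 11–0.
  Citadel vs Harbor: Harbor wins 6–5.
  Citadel vs Beacon: Beacon wins 6–5.
  Harbor vs Beacon: Harbor wins 9–2.
Copeland scores (wins − losses):
  Iris: 2 − 2 = 0
  Juno: 3 − 1 = 2
  Citadel: 0 − 4 = -4
  Harbor: 4 − 0 = 4
  Beacon: 1 − 3 = -2
Harbor has the best Copeland score.

Harbor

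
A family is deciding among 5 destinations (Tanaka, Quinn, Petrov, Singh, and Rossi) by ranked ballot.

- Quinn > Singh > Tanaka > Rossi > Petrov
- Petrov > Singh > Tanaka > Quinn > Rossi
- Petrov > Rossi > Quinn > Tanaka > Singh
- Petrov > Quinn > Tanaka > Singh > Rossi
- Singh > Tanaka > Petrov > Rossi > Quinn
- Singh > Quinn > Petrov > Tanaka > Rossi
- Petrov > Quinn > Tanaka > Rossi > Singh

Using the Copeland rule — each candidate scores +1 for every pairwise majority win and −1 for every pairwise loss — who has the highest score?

Pairwise results:
  Tanaka vs Quinn: Quinn wins 5–2.
  Tanaka vs Petrov: Petrov wins 5–2.
  Tanaka vs Singh: Singh wins 4–3.
  Tanaka vs Rossi: Tanaka wins 6–1.
  Quinn vs Petrov: Petrov wins 5–2.
  Quinn vs Singh: Quinn wins 4–3.
  Quinn vs Rossi: Quinn wins 5–2.
  Petrov vs Singh: Petrov wins 4–3.
  Petrov vs Rossi: Petrov wins 6–1.
  Singh vs Rossi: Singh wins 5–2.
Copeland scores (wins − losses):
  Tanaka: 1 − 3 = -2
  Quinn: 3 − 1 = 2
  Petrov: 4 − 0 = 4
  Singh: 2 − 2 = 0
  Rossi: 0 − 4 = -4
Petrov has the best Copeland score.

Petrov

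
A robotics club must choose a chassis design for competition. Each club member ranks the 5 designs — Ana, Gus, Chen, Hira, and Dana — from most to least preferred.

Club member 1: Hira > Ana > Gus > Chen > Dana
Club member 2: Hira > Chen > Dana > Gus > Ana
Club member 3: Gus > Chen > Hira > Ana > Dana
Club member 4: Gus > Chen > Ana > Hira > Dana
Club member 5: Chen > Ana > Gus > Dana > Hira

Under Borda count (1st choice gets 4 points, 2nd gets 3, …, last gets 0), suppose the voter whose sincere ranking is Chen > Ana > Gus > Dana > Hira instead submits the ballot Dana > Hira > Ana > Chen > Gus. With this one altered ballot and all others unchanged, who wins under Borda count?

Hira

Borda totals with the altered ballot: Ana 8, Gus 11, Chen 11, Hira 14, Dana 6.
The switch changes the winner from Chen to Hira.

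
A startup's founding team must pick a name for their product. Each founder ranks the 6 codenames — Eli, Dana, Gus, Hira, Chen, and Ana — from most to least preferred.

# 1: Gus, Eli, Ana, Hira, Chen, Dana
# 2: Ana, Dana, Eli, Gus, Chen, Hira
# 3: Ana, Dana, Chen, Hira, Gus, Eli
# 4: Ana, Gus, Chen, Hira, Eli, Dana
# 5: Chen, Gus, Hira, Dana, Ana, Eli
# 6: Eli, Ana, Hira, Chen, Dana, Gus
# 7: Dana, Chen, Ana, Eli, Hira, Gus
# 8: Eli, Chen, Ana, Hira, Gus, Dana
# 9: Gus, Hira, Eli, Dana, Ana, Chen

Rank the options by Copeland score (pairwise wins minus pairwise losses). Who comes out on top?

Pairwise results:
  Eli vs Dana: Eli wins 5–4.
  Eli vs Gus: Gus wins 5–4.
  Eli vs Hira: Eli wins 5–4.
  Eli vs Chen: Eli wins 5–4.
  Eli vs Ana: Ana wins 5–4.
  Dana vs Gus: Gus wins 5–4.
  Dana vs Hira: Hira wins 6–3.
  Dana vs Chen: Chen wins 5–4.
  Dana vs Ana: Ana wins 6–3.
  Gus vs Hira: Gus wins 5–4.
  Gus vs Chen: Chen wins 5–4.
  Gus vs Ana: Ana wins 6–3.
  Hira vs Chen: Chen wins 6–3.
  Hira vs Ana: Ana wins 7–2.
  Chen vs Ana: Ana wins 6–3.
Copeland scores (wins − losses):
  Eli: 3 − 2 = 1
  Dana: 0 − 5 = -5
  Gus: 3 − 2 = 1
  Hira: 1 − 4 = -3
  Chen: 3 − 2 = 1
  Ana: 5 − 0 = 5
Ana has the best Copeland score.

Ana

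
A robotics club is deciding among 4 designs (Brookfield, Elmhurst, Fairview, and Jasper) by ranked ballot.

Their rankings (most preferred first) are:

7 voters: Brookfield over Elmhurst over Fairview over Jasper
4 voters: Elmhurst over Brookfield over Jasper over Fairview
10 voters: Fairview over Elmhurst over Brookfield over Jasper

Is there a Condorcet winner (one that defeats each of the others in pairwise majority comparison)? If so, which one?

Head-to-head results (21 voters total):
Brookfield vs Elmhurst: Elmhurst wins 14–7.
Brookfield vs Fairview: Brookfield wins 11–10.
Brookfield vs Jasper: Brookfield wins 21–0.
Elmhurst vs Fairview: Elmhurst wins 11–10.
Elmhurst vs Jasper: Elmhurst wins 21–0.
Fairview vs Jasper: Fairview wins 17–4.
Elmhurst beats each rival — Brookfield (14–7), Fairview (11–10), Jasper (21–0) — so Elmhurst is the Condorcet winner.

Elmhurst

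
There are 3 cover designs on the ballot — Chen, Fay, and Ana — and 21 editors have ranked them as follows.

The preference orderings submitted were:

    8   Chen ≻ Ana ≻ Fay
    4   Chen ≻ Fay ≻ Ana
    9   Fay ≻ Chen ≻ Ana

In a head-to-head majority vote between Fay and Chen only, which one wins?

Ballots ranking Fay above Chen: 9.
Ballots ranking Chen above Fay: 8+4 = 12.
Chen wins the head-to-head, 12–9.

Chen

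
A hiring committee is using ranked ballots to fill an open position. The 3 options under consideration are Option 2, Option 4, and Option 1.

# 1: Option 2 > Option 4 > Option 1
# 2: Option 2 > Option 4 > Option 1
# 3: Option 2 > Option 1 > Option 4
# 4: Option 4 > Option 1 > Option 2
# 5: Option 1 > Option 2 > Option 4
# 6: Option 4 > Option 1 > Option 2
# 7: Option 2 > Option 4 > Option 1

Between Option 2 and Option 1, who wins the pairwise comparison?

Option 2

Ballots ranking Option 2 above Option 1: 4.
Ballots ranking Option 1 above Option 2: 3.
Option 2 wins the head-to-head, 4–3.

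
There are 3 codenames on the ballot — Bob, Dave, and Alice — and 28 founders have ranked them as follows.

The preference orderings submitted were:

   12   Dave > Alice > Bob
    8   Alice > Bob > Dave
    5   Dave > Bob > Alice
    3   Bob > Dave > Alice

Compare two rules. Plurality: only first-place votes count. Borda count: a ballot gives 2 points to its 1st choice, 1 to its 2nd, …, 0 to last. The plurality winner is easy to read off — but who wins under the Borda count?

Dave

Plurality first-place counts: Bob 3, Dave 17, Alice 8 → Dave.
Borda totals: Bob 19, Dave 37, Alice 28 → Dave.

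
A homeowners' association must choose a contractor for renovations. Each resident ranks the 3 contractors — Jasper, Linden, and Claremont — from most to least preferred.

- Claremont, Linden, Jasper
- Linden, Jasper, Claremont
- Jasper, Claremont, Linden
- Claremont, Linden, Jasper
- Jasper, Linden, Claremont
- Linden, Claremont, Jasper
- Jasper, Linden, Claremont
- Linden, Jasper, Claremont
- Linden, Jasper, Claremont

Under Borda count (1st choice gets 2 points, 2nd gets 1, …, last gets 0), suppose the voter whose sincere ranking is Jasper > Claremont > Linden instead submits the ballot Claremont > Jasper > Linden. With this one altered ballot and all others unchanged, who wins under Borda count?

Borda totals with the altered ballot: Jasper 8, Linden 12, Claremont 7.
The winner is unchanged: still Linden.

Linden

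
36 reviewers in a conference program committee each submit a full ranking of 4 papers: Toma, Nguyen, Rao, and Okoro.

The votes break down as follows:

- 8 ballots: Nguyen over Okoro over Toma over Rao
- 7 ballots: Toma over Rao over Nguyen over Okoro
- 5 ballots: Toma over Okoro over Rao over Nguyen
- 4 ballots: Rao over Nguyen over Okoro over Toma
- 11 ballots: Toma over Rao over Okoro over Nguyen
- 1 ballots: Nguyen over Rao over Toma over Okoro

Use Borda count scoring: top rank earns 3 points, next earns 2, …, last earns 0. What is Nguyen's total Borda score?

Borda scores:
  Toma: 8·1 + 7·3 + 5·3 + 4·0 + 11·3 + 1 = 78
  Nguyen: 8·3 + 7·1 + 5·0 + 4·2 + 11·0 + 3 = 42
  Rao: 8·0 + 7·2 + 5·1 + 4·3 + 11·2 + 2 = 55
  Okoro: 8·2 + 7·0 + 5·2 + 4·1 + 11·1 + 0 = 41

42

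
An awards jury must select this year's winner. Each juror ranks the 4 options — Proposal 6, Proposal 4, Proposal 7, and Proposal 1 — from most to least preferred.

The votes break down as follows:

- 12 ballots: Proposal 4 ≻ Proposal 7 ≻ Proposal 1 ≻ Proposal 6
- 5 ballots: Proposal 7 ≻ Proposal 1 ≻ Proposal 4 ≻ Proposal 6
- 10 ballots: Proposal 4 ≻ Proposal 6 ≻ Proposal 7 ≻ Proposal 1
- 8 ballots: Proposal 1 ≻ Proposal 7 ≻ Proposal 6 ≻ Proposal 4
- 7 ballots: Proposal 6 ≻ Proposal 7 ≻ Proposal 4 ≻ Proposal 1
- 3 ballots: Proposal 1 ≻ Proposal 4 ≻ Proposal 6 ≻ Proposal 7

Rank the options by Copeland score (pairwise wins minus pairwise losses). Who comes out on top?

Pairwise results:
  Proposal 6 vs Proposal 4: Proposal 4 wins 30–15.
  Proposal 6 vs Proposal 7: Proposal 7 wins 25–20.
  Proposal 6 vs Proposal 1: Proposal 1 wins 28–17.
  Proposal 4 vs Proposal 7: Proposal 4 wins 25–20.
  Proposal 4 vs Proposal 1: Proposal 4 wins 29–16.
  Proposal 7 vs Proposal 1: Proposal 7 wins 34–11.
Copeland scores (wins − losses):
  Proposal 6: 0 − 3 = -3
  Proposal 4: 3 − 0 = 3
  Proposal 7: 2 − 1 = 1
  Proposal 1: 1 − 2 = -1
Proposal 4 has the best Copeland score.

Proposal 4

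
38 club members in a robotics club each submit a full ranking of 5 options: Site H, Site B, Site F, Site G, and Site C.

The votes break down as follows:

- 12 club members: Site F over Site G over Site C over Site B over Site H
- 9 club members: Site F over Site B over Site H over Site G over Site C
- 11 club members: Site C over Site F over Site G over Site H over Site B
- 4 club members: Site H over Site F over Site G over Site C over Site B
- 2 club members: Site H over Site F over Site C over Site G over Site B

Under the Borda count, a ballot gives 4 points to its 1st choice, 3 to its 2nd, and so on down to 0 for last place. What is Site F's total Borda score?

Borda scores:
  Site H: 12·0 + 9·2 + 11·1 + 4·4 + 2·4 = 53
  Site B: 12·1 + 9·3 + 11·0 + 4·0 + 2·0 = 39
  Site F: 12·4 + 9·4 + 11·3 + 4·3 + 2·3 = 135
  Site G: 12·3 + 9·1 + 11·2 + 4·2 + 2·1 = 77
  Site C: 12·2 + 9·0 + 11·4 + 4·1 + 2·2 = 76

135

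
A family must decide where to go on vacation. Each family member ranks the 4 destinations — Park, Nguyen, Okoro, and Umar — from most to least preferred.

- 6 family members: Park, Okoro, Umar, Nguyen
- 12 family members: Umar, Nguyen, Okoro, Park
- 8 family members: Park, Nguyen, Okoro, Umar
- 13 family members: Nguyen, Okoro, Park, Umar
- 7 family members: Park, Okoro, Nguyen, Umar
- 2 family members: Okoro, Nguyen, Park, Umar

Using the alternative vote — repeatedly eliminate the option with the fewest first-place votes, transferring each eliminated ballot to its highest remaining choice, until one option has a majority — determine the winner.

Round 1: Park 21, Nguyen 13, Umar 12, Okoro 2. Okoro has the fewest and is eliminated.
Round 2: Park 21, Nguyen 15, Umar 12. Umar has the fewest and is eliminated.
Round 3: Nguyen 27, Park 21. Nguyen has a majority.

Nguyen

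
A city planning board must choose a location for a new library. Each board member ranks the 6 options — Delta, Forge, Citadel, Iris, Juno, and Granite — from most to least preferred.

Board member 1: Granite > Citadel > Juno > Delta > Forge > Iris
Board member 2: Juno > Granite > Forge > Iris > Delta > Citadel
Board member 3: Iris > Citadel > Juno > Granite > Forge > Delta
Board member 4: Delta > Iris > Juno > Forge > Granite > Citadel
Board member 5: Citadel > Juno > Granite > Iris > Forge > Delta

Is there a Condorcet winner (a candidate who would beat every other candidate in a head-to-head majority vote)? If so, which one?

None — there is no Condorcet winner

Head-to-head results (5 voters total):
Delta vs Forge: Forge wins 3–2.
Delta vs Citadel: Citadel wins 3–2.
Delta vs Iris: Iris wins 3–2.
Delta vs Juno: Juno wins 4–1.
Delta vs Granite: Granite wins 4–1.
Forge vs Citadel: Citadel wins 3–2.
Forge vs Iris: Iris wins 3–2.
Forge vs Juno: Juno wins 5–0.
Forge vs Granite: Granite wins 4–1.
Citadel vs Iris: Iris wins 3–2.
Citadel vs Juno: Citadel wins 3–2.
Citadel vs Granite: Granite wins 3–2.
Iris vs Juno: Juno wins 3–2.
Iris vs Granite: Granite wins 3–2.
Juno vs Granite: Juno wins 4–1.
No candidate beats all others: Citadel beats Juno beats Iris beats Citadel, a majority cycle.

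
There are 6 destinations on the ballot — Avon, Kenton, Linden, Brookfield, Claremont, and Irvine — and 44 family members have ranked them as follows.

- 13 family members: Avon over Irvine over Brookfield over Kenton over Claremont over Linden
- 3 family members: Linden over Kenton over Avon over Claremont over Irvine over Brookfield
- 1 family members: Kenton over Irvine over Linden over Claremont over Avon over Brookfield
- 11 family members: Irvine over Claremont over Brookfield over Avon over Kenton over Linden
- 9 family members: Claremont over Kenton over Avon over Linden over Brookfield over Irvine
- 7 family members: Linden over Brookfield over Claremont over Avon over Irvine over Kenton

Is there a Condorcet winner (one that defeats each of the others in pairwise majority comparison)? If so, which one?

No Condorcet winner

Head-to-head results (44 voters total):
Avon vs Kenton: Avon wins 31–13.
Avon vs Linden: Avon wins 33–11.
Avon vs Brookfield: Avon wins 26–18.
Avon vs Claremont: Claremont wins 28–16.
Avon vs Irvine: Avon wins 32–12.
Kenton vs Linden: Kenton wins 34–10.
Kenton vs Brookfield: Brookfield wins 31–13.
Kenton vs Claremont: Claremont wins 27–17.
Kenton vs Irvine: Irvine wins 31–13.
Linden vs Brookfield: Brookfield wins 24–20.
Linden vs Claremont: Claremont wins 33–11.
Linden vs Irvine: Irvine wins 25–19.
Brookfield vs Claremont: Claremont wins 24–20.
Brookfield vs Irvine: Irvine wins 28–16.
Claremont vs Irvine: Irvine wins 25–19.
No candidate beats all others: Avon beats Irvine beats Claremont beats Avon, a majority cycle.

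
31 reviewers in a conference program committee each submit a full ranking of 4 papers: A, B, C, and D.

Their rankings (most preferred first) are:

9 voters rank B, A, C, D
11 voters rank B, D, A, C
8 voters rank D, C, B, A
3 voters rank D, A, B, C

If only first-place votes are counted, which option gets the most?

B

First-place vote totals:
  A: 0
  B: 20
  C: 0
  D: 11
B has the most first-place votes.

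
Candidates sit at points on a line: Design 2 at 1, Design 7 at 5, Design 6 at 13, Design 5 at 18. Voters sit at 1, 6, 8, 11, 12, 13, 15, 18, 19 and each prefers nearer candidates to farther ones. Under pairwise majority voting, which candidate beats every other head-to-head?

Design 6

With single-peaked preferences on a line, the Condorcet winner is the candidate closest to the median voter.
The median voter (position 12) is closest to Design 6 at 13.
Check: Design 6 vs Design 7 — voters closer to Design 6: 6 of 9.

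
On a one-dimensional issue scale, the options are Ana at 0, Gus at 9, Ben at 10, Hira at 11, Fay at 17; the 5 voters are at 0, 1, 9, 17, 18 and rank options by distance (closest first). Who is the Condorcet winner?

With single-peaked preferences on a line, the Condorcet winner is the candidate closest to the median voter.
The median voter (position 9) is closest to Gus at 9.
Check: Gus vs Fay — voters closer to Gus: 3 of 5.

Gus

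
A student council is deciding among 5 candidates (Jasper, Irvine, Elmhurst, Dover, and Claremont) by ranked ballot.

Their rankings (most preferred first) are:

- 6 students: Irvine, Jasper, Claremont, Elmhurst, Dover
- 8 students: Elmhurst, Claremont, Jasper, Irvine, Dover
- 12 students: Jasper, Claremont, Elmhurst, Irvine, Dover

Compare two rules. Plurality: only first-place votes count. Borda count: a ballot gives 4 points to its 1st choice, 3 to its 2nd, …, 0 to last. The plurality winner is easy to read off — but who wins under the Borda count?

Jasper

Plurality first-place counts: Jasper 12, Irvine 6, Elmhurst 8, Dover 0, Claremont 0 → Jasper.
Borda totals: Jasper 82, Irvine 44, Elmhurst 62, Dover 0, Claremont 72 → Jasper.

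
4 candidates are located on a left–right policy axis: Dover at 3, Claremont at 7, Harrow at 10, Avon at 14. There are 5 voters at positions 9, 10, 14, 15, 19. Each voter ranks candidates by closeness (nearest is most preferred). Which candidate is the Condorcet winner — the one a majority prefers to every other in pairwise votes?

With single-peaked preferences on a line, the Condorcet winner is the candidate closest to the median voter.
The median voter (position 14) is closest to Avon at 14.
Check: Avon vs Claremont — voters closer to Avon: 3 of 5.

Avon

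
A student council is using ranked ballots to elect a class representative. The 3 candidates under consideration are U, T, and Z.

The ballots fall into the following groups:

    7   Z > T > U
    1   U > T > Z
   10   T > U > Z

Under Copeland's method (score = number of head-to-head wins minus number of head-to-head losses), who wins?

T

Pairwise results:
  U vs T: T wins 17–1.
  U vs Z: U wins 11–7.
  T vs Z: T wins 11–7.
Copeland scores (wins − losses):
  U: 1 − 1 = 0
  T: 2 − 0 = 2
  Z: 0 − 2 = -2
T has the best Copeland score.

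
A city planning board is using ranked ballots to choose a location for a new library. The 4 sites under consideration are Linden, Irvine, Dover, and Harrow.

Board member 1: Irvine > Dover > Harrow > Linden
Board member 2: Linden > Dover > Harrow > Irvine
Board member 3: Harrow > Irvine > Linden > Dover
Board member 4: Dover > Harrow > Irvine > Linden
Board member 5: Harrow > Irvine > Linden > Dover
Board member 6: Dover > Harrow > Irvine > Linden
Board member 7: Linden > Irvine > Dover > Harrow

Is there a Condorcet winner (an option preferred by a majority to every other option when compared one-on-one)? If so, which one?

None — there is no Condorcet winner

Head-to-head results (7 voters total):
Linden vs Irvine: Irvine wins 5–2.
Linden vs Dover: Linden wins 4–3.
Linden vs Harrow: Harrow wins 5–2.
Irvine vs Dover: Irvine wins 4–3.
Irvine vs Harrow: Harrow wins 5–2.
Dover vs Harrow: Dover wins 5–2.
No candidate beats all others: Linden beats Dover beats Harrow beats Linden, a majority cycle.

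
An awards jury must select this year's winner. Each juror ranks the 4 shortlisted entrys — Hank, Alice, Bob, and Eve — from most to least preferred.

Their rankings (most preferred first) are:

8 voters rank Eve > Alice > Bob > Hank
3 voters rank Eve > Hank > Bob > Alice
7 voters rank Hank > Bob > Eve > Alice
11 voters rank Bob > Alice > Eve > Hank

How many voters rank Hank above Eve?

Ballots ranking Hank above Eve: 7.
Ballots ranking Eve above Hank: 8+3+11 = 22.
So 7 of 29 voters prefer Hank to Eve.

7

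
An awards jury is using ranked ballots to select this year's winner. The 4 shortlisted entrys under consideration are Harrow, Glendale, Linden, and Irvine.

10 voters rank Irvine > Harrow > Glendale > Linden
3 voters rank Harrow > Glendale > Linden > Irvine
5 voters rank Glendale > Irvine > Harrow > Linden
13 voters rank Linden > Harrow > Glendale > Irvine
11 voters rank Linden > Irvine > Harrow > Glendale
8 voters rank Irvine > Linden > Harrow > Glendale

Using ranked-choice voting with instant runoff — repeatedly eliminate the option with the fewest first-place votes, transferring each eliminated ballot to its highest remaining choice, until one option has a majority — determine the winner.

Linden

Round 1: Linden 24, Irvine 18, Glendale 5, Harrow 3. Harrow has the fewest and is eliminated.
Round 2: Linden 24, Irvine 18, Glendale 8. Glendale has the fewest and is eliminated.
Round 3: Linden 27, Irvine 23. Linden has a majority.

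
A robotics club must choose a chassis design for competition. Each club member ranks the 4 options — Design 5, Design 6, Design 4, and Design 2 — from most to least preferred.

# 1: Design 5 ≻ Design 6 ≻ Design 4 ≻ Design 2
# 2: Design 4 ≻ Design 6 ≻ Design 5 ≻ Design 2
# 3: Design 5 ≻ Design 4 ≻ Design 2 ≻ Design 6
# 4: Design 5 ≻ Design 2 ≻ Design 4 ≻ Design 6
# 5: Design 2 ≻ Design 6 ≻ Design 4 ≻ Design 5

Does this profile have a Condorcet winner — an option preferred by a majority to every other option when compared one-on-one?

Yes

Head-to-head results (5 voters total):
Design 5 vs Design 6: Design 5 wins 3–2.
Design 5 vs Design 4: Design 5 wins 3–2.
Design 5 vs Design 2: Design 5 wins 4–1.
Design 6 vs Design 4: Design 4 wins 3–2.
Design 6 vs Design 2: Design 2 wins 3–2.
Design 4 vs Design 2: Design 4 wins 3–2.
Design 5 beats each rival — Design 6 (3–2), Design 4 (3–2), Design 2 (4–1) — so Design 5 is the Condorcet winner.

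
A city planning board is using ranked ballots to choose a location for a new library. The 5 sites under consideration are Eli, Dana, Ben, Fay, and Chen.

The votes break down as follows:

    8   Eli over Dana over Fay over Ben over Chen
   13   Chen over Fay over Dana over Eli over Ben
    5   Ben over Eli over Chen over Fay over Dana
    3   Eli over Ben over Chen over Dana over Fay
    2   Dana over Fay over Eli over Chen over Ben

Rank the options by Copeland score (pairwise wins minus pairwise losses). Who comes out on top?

Eli

Pairwise results:
  Eli vs Dana: Eli wins 16–15.
  Eli vs Ben: Eli wins 26–5.
  Eli vs Fay: Eli wins 16–15.
  Eli vs Chen: Eli wins 18–13.
  Dana vs Ben: Dana wins 23–8.
  Dana vs Fay: Fay wins 18–13.
  Dana vs Chen: Chen wins 21–10.
  Ben vs Fay: Fay wins 23–8.
  Ben vs Chen: Ben wins 16–15.
  Fay vs Chen: Chen wins 21–10.
Copeland scores (wins − losses):
  Eli: 4 − 0 = 4
  Dana: 1 − 3 = -2
  Ben: 1 − 3 = -2
  Fay: 2 − 2 = 0
  Chen: 2 − 2 = 0
Eli has the best Copeland score.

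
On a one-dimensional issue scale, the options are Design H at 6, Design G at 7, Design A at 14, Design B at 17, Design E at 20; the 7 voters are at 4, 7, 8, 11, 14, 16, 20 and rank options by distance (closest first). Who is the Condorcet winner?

Design A

With single-peaked preferences on a line, the Condorcet winner is the candidate closest to the median voter.
The median voter (position 11) is closest to Design A at 14.
Check: Design A vs Design B — voters closer to Design A: 5 of 7.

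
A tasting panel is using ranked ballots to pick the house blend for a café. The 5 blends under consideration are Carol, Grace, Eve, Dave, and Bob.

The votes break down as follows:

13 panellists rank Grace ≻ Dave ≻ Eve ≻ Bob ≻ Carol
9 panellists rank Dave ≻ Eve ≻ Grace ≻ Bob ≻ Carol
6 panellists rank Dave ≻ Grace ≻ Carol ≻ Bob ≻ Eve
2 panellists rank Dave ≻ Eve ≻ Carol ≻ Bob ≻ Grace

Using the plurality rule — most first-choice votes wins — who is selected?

First-place vote totals:
  Carol: 0
  Grace: 13
  Eve: 0
  Dave: 17
  Bob: 0
Dave has the most first-place votes.

Dave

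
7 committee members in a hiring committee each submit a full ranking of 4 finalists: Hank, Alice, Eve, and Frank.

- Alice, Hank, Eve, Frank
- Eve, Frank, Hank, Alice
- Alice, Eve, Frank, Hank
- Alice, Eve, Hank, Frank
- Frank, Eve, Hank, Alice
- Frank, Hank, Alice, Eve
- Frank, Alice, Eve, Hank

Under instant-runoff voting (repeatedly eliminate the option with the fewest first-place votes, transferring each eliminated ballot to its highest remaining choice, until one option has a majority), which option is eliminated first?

Hank

Round 1: Alice 3, Frank 3, Eve 1, Hank 0. Hank has the fewest and is eliminated.
Round 2: Alice 3, Frank 3, Eve 1. Eve has the fewest and is eliminated.
Round 3: Frank 4, Alice 3. Frank has a majority.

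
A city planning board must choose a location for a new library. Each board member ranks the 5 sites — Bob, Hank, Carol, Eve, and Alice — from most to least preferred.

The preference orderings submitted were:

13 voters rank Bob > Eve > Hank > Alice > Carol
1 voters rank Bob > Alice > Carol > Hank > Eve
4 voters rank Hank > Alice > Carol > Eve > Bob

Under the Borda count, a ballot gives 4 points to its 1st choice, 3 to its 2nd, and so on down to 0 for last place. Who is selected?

Borda scores:
  Bob: 13·4 + 4 + 4·0 = 56
  Hank: 13·2 + 1 + 4·4 = 43
  Carol: 13·0 + 2 + 4·2 = 10
  Eve: 13·3 + 0 + 4·1 = 43
  Alice: 13·1 + 3 + 4·3 = 28
Bob has the highest total.

Bob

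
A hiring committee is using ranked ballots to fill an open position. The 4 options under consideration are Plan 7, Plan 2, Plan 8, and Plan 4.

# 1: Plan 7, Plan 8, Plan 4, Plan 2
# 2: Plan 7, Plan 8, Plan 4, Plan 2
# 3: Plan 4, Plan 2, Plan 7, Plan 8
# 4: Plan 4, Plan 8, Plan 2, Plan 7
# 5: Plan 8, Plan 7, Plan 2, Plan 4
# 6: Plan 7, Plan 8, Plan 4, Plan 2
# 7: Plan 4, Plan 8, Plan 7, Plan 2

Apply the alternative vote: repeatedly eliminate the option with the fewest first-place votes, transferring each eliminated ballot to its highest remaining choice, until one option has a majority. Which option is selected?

Round 1: Plan 7 3, Plan 4 3, Plan 8 1, Plan 2 0. Plan 2 has the fewest and is eliminated.
Round 2: Plan 7 3, Plan 4 3, Plan 8 1. Plan 8 has the fewest and is eliminated.
Round 3: Plan 7 4, Plan 4 3. Plan 7 has a majority.

Plan 7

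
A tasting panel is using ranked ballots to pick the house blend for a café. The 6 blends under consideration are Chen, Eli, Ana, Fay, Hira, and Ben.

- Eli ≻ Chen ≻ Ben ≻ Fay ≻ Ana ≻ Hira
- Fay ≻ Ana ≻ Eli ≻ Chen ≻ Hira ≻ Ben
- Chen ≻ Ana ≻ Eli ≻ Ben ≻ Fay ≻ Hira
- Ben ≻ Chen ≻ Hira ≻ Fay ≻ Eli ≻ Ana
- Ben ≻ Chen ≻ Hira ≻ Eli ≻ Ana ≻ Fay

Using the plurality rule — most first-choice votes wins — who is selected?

Ben

First-place vote totals:
  Chen: 1
  Eli: 1
  Ana: 0
  Fay: 1
  Hira: 0
  Ben: 2
Ben has the most first-place votes.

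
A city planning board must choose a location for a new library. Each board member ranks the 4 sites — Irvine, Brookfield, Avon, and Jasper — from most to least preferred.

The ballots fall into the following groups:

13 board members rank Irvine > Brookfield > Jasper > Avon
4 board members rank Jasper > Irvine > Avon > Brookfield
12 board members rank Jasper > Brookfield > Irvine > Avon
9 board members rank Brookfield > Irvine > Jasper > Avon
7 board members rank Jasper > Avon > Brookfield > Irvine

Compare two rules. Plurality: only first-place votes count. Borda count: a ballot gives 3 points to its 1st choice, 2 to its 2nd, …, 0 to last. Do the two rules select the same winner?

Yes

Plurality first-place counts: Irvine 13, Brookfield 9, Avon 0, Jasper 23 → Jasper.
Borda totals: Irvine 77, Brookfield 84, Avon 18, Jasper 91 → Jasper.
The two rules agree on Jasper.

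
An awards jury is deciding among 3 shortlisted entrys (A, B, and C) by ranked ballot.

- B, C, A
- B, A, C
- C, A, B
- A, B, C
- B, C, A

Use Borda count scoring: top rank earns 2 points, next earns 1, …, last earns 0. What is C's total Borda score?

4

Borda scores:
  A: 0 + 1 + 1 + 2 + 0 = 4
  B: 2 + 2 + 0 + 1 + 2 = 7
  C: 1 + 0 + 2 + 0 + 1 = 4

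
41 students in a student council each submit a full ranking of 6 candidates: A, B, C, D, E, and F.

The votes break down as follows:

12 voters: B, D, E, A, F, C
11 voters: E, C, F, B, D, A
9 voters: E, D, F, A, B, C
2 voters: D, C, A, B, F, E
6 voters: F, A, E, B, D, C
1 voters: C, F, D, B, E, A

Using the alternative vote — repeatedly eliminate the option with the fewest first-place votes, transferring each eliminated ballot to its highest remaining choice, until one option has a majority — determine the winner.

Round 1: E 20, B 12, F 6, D 2, C 1, A 0. A has the fewest and is eliminated.
Round 2: E 20, B 12, F 6, D 2, C 1. C has the fewest and is eliminated.
Round 3: E 20, B 12, F 7, D 2. D has the fewest and is eliminated.
Round 4: E 20, B 14, F 7. F has the fewest and is eliminated.
Round 5: E 26, B 15. E has a majority.

E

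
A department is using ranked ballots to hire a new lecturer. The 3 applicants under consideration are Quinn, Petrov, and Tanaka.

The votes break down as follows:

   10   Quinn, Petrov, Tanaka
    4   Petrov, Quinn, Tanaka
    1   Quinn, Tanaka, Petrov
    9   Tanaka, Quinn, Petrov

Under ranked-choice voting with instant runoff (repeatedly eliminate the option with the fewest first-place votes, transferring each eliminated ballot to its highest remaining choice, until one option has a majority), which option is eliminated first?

Round 1: Quinn 11, Tanaka 9, Petrov 4. Petrov has the fewest and is eliminated.
Round 2: Quinn 15, Tanaka 9. Quinn has a majority.

Petrov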